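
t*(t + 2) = t^2 + 2*t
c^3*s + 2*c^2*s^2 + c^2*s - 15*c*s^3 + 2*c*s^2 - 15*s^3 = (c - 3*s)*(c + 5*s)*(c*s + s)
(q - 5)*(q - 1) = q^2 - 6*q + 5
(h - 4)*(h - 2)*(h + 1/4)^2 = h^4 - 11*h^3/2 + 81*h^2/16 + 29*h/8 + 1/2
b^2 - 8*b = b*(b - 8)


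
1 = 1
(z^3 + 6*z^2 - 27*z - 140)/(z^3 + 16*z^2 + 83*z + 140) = (z - 5)/(z + 5)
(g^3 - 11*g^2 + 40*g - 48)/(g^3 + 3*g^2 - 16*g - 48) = (g^2 - 7*g + 12)/(g^2 + 7*g + 12)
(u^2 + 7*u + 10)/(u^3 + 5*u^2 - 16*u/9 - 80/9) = 9*(u + 2)/(9*u^2 - 16)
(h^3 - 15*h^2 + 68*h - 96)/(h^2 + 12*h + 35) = (h^3 - 15*h^2 + 68*h - 96)/(h^2 + 12*h + 35)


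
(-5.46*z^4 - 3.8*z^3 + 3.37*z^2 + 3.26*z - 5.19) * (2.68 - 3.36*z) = 18.3456*z^5 - 1.8648*z^4 - 21.5072*z^3 - 1.922*z^2 + 26.1752*z - 13.9092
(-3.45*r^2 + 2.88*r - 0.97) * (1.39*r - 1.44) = -4.7955*r^3 + 8.9712*r^2 - 5.4955*r + 1.3968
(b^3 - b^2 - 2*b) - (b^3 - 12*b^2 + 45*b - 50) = 11*b^2 - 47*b + 50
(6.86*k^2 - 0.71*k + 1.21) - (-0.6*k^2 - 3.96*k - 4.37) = 7.46*k^2 + 3.25*k + 5.58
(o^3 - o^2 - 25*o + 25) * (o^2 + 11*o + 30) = o^5 + 10*o^4 - 6*o^3 - 280*o^2 - 475*o + 750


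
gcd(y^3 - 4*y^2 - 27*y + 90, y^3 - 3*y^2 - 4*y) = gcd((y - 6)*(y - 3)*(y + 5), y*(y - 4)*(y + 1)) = 1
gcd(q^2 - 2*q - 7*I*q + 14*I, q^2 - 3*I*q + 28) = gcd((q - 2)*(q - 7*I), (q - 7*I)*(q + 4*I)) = q - 7*I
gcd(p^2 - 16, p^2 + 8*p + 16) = p + 4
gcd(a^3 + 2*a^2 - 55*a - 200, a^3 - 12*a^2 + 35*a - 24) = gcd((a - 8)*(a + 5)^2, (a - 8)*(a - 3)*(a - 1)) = a - 8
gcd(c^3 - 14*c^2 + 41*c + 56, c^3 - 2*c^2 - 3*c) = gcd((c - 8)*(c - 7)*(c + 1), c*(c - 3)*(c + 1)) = c + 1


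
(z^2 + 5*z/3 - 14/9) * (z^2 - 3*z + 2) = z^4 - 4*z^3/3 - 41*z^2/9 + 8*z - 28/9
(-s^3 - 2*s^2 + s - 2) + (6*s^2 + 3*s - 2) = -s^3 + 4*s^2 + 4*s - 4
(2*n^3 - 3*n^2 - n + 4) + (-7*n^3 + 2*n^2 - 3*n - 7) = -5*n^3 - n^2 - 4*n - 3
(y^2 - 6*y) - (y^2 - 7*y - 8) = y + 8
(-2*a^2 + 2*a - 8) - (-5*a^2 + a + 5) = 3*a^2 + a - 13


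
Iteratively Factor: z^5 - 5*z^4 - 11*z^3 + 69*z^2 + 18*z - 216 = (z - 3)*(z^4 - 2*z^3 - 17*z^2 + 18*z + 72) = (z - 3)*(z + 3)*(z^3 - 5*z^2 - 2*z + 24) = (z - 4)*(z - 3)*(z + 3)*(z^2 - z - 6) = (z - 4)*(z - 3)^2*(z + 3)*(z + 2)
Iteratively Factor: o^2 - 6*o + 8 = (o - 2)*(o - 4)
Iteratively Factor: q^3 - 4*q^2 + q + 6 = (q + 1)*(q^2 - 5*q + 6) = (q - 3)*(q + 1)*(q - 2)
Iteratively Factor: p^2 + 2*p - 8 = (p - 2)*(p + 4)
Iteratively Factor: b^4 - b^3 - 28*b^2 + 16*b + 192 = (b + 3)*(b^3 - 4*b^2 - 16*b + 64) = (b - 4)*(b + 3)*(b^2 - 16) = (b - 4)*(b + 3)*(b + 4)*(b - 4)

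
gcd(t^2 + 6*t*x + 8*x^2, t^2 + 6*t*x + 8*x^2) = t^2 + 6*t*x + 8*x^2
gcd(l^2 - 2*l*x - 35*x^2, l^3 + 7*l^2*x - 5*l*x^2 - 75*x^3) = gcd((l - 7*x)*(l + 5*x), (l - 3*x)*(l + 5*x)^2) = l + 5*x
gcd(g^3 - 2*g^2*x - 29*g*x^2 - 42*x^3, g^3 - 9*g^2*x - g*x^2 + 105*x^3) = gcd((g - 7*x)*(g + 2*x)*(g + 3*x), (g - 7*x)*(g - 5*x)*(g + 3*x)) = -g^2 + 4*g*x + 21*x^2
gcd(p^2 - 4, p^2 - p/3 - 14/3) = p + 2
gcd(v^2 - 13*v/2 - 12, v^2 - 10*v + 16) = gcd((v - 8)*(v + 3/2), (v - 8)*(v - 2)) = v - 8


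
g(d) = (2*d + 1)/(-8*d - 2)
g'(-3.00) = 0.01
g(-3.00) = -0.23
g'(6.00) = 0.00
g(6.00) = -0.26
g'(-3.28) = 0.01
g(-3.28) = -0.23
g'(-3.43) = 0.01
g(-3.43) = -0.23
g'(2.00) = 0.01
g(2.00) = -0.28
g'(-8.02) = 0.00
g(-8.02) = -0.24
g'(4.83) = 0.00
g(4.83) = -0.26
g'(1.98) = 0.01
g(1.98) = -0.28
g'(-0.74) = 0.26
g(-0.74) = -0.12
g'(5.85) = 0.00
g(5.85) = -0.26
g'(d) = 2/(-8*d - 2) + 8*(2*d + 1)/(-8*d - 2)^2 = (4*d + 1)^(-2)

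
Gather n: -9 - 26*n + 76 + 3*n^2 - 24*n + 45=3*n^2 - 50*n + 112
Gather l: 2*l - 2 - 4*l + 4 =2 - 2*l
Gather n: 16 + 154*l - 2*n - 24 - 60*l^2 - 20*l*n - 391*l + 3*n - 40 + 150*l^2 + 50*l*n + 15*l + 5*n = 90*l^2 - 222*l + n*(30*l + 6) - 48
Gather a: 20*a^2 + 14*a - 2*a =20*a^2 + 12*a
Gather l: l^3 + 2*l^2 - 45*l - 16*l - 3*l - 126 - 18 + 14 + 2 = l^3 + 2*l^2 - 64*l - 128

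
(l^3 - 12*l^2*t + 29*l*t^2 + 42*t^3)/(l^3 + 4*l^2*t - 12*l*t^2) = (l^3 - 12*l^2*t + 29*l*t^2 + 42*t^3)/(l*(l^2 + 4*l*t - 12*t^2))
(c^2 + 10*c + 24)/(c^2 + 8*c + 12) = (c + 4)/(c + 2)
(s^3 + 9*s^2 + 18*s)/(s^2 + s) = (s^2 + 9*s + 18)/(s + 1)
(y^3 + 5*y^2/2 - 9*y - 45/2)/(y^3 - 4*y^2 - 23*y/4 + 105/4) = 2*(y + 3)/(2*y - 7)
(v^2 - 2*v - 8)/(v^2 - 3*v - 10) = (v - 4)/(v - 5)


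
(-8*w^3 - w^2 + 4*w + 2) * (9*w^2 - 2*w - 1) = -72*w^5 + 7*w^4 + 46*w^3 + 11*w^2 - 8*w - 2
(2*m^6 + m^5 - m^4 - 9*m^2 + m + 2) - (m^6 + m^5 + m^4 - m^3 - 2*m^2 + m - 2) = m^6 - 2*m^4 + m^3 - 7*m^2 + 4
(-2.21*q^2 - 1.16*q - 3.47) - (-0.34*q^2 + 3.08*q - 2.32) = -1.87*q^2 - 4.24*q - 1.15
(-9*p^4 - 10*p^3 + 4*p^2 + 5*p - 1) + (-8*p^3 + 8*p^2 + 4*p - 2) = -9*p^4 - 18*p^3 + 12*p^2 + 9*p - 3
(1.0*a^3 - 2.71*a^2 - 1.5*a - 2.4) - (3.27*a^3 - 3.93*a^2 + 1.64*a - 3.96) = -2.27*a^3 + 1.22*a^2 - 3.14*a + 1.56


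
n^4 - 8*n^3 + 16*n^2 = n^2*(n - 4)^2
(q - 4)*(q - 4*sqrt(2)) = q^2 - 4*sqrt(2)*q - 4*q + 16*sqrt(2)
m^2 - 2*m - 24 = (m - 6)*(m + 4)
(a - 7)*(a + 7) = a^2 - 49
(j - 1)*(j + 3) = j^2 + 2*j - 3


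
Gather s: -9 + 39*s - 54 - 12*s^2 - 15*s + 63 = -12*s^2 + 24*s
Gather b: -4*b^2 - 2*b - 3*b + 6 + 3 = -4*b^2 - 5*b + 9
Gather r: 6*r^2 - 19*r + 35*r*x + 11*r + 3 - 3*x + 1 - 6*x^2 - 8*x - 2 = 6*r^2 + r*(35*x - 8) - 6*x^2 - 11*x + 2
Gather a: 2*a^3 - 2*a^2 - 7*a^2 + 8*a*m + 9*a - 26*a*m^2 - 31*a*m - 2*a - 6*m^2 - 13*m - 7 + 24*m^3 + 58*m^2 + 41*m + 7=2*a^3 - 9*a^2 + a*(-26*m^2 - 23*m + 7) + 24*m^3 + 52*m^2 + 28*m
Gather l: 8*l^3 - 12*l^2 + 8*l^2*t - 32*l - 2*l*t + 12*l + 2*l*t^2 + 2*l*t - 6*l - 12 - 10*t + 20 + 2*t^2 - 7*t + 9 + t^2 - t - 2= 8*l^3 + l^2*(8*t - 12) + l*(2*t^2 - 26) + 3*t^2 - 18*t + 15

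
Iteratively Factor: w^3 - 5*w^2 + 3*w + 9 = (w - 3)*(w^2 - 2*w - 3) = (w - 3)^2*(w + 1)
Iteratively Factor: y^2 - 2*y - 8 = (y - 4)*(y + 2)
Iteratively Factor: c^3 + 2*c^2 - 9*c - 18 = (c + 3)*(c^2 - c - 6) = (c - 3)*(c + 3)*(c + 2)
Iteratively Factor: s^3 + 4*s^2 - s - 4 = (s - 1)*(s^2 + 5*s + 4) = (s - 1)*(s + 1)*(s + 4)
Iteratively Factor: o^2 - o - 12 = (o - 4)*(o + 3)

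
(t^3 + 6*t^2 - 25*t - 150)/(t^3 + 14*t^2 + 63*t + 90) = (t - 5)/(t + 3)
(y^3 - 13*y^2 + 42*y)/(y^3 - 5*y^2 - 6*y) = (y - 7)/(y + 1)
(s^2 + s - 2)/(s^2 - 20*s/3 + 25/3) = 3*(s^2 + s - 2)/(3*s^2 - 20*s + 25)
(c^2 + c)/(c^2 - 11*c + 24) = c*(c + 1)/(c^2 - 11*c + 24)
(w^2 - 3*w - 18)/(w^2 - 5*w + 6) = (w^2 - 3*w - 18)/(w^2 - 5*w + 6)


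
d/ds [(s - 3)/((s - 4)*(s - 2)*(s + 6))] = (-2*s^3 + 9*s^2 - 36)/(s^6 - 56*s^4 + 96*s^3 + 784*s^2 - 2688*s + 2304)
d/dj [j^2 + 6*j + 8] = 2*j + 6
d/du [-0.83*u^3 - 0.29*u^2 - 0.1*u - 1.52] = -2.49*u^2 - 0.58*u - 0.1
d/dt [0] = 0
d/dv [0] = 0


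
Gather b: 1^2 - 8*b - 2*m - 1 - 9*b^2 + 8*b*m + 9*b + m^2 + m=-9*b^2 + b*(8*m + 1) + m^2 - m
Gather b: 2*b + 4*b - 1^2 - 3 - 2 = 6*b - 6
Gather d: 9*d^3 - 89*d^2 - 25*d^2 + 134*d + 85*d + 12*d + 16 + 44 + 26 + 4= 9*d^3 - 114*d^2 + 231*d + 90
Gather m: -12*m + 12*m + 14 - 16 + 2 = 0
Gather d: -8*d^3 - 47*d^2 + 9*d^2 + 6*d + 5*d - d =-8*d^3 - 38*d^2 + 10*d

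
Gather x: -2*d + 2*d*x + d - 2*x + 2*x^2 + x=-d + 2*x^2 + x*(2*d - 1)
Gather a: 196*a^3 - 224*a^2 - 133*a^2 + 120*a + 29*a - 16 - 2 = 196*a^3 - 357*a^2 + 149*a - 18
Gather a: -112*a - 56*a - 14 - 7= -168*a - 21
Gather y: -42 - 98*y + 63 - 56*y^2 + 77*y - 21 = -56*y^2 - 21*y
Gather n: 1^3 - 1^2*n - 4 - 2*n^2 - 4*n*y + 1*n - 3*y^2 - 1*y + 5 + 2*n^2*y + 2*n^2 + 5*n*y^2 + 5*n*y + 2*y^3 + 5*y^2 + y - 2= 2*n^2*y + n*(5*y^2 + y) + 2*y^3 + 2*y^2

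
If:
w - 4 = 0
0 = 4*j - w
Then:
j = 1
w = 4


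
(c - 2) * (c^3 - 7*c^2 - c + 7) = c^4 - 9*c^3 + 13*c^2 + 9*c - 14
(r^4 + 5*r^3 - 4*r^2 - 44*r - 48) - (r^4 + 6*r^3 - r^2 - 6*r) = -r^3 - 3*r^2 - 38*r - 48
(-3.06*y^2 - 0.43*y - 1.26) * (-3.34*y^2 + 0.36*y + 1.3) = 10.2204*y^4 + 0.3346*y^3 + 0.0755999999999997*y^2 - 1.0126*y - 1.638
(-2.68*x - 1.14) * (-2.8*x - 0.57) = 7.504*x^2 + 4.7196*x + 0.6498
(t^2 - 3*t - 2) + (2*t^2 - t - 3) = 3*t^2 - 4*t - 5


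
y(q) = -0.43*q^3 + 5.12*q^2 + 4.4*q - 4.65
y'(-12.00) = -304.24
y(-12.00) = 1422.87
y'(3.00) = 23.51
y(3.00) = 43.02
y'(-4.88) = -76.29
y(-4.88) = 145.78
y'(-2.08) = -22.48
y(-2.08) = 12.22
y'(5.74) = 20.68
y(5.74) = 107.98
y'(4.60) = 24.21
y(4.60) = 82.07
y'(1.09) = 14.03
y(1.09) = 5.67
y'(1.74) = 18.31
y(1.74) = 16.24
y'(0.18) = 6.20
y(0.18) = -3.69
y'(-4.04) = -58.02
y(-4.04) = 89.49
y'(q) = -1.29*q^2 + 10.24*q + 4.4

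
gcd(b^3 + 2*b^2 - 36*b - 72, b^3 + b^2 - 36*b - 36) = b^2 - 36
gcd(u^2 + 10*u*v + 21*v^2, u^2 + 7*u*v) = u + 7*v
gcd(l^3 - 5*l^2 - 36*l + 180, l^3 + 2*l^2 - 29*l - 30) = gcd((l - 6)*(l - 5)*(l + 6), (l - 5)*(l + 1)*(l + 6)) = l^2 + l - 30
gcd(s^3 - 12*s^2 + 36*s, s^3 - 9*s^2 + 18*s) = s^2 - 6*s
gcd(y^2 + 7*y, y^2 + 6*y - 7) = y + 7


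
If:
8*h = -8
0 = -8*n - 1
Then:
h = -1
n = -1/8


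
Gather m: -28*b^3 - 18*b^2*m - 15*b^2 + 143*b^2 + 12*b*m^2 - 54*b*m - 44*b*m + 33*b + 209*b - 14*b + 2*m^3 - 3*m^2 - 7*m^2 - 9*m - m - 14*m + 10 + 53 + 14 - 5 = -28*b^3 + 128*b^2 + 228*b + 2*m^3 + m^2*(12*b - 10) + m*(-18*b^2 - 98*b - 24) + 72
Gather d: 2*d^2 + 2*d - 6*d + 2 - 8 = 2*d^2 - 4*d - 6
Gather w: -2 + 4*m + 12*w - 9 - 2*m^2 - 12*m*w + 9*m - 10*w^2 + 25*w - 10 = -2*m^2 + 13*m - 10*w^2 + w*(37 - 12*m) - 21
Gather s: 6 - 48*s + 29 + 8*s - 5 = 30 - 40*s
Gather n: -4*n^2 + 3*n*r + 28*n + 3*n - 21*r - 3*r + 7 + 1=-4*n^2 + n*(3*r + 31) - 24*r + 8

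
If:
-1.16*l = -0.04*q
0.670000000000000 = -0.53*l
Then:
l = -1.26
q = -36.66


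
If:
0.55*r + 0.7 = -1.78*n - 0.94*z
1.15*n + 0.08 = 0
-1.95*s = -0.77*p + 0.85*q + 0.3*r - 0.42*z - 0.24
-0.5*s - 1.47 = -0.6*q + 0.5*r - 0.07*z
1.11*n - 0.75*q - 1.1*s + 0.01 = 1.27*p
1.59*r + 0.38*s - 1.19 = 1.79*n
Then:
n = -0.07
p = -0.22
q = 2.28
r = 1.00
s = -1.37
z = -1.20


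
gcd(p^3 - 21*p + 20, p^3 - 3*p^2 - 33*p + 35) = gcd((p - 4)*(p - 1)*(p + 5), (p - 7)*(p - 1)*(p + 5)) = p^2 + 4*p - 5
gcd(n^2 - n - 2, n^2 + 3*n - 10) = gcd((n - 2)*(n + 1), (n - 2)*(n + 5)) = n - 2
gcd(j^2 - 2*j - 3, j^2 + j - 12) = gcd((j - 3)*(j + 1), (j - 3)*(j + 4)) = j - 3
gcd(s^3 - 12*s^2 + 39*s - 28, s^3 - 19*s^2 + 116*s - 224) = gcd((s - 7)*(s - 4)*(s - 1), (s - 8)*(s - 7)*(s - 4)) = s^2 - 11*s + 28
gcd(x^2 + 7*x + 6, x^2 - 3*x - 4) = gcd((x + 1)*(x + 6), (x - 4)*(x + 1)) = x + 1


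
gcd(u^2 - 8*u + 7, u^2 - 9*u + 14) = u - 7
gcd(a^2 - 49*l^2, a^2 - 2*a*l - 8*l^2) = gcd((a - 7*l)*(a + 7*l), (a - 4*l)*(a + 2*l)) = 1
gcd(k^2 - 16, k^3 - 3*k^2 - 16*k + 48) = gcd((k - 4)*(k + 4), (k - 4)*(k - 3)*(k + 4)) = k^2 - 16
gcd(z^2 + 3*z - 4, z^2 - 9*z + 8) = z - 1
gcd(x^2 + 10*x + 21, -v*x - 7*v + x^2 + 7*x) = x + 7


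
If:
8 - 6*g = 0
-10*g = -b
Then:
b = 40/3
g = 4/3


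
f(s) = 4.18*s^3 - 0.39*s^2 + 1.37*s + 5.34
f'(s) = 12.54*s^2 - 0.78*s + 1.37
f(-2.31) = -51.43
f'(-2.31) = 70.09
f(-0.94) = 0.24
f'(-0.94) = 13.18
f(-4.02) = -278.02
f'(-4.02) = 207.16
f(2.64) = 83.15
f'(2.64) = 86.71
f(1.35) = 16.76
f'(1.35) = 23.17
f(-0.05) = 5.27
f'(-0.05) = 1.44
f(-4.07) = -288.51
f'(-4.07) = 212.27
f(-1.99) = -31.87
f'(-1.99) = 52.58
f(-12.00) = -7290.30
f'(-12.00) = 1816.49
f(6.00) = 902.40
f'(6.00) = 448.13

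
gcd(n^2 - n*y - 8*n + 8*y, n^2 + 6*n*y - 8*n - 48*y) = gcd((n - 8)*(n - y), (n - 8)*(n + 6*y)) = n - 8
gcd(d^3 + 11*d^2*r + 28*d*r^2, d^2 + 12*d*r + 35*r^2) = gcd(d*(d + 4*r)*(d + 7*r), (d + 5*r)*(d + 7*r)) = d + 7*r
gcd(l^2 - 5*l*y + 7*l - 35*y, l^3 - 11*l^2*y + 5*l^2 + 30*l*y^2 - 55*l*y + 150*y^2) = -l + 5*y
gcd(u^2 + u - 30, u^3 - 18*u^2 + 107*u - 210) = u - 5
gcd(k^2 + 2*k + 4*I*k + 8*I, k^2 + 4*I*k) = k + 4*I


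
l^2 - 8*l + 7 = (l - 7)*(l - 1)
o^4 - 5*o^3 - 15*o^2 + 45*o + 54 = (o - 6)*(o - 3)*(o + 1)*(o + 3)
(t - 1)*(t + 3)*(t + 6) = t^3 + 8*t^2 + 9*t - 18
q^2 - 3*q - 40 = (q - 8)*(q + 5)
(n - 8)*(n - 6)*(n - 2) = n^3 - 16*n^2 + 76*n - 96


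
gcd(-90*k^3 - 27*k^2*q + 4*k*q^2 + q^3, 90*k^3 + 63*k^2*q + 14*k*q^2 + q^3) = 18*k^2 + 9*k*q + q^2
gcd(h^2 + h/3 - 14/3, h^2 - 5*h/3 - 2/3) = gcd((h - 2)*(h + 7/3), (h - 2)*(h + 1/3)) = h - 2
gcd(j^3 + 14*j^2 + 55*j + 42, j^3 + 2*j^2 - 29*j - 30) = j^2 + 7*j + 6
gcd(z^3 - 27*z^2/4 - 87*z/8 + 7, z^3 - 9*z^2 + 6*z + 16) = z - 8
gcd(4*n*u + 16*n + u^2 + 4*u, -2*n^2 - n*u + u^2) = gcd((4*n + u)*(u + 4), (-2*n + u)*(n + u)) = 1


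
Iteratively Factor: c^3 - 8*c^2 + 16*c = (c)*(c^2 - 8*c + 16) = c*(c - 4)*(c - 4)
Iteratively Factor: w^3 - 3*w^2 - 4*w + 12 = (w - 3)*(w^2 - 4) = (w - 3)*(w - 2)*(w + 2)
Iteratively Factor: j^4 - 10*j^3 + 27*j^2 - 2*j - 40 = (j - 5)*(j^3 - 5*j^2 + 2*j + 8) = (j - 5)*(j + 1)*(j^2 - 6*j + 8) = (j - 5)*(j - 4)*(j + 1)*(j - 2)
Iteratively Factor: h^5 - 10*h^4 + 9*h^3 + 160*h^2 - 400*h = (h - 5)*(h^4 - 5*h^3 - 16*h^2 + 80*h) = (h - 5)*(h - 4)*(h^3 - h^2 - 20*h) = (h - 5)*(h - 4)*(h + 4)*(h^2 - 5*h) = (h - 5)^2*(h - 4)*(h + 4)*(h)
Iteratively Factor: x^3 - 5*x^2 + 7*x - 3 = (x - 3)*(x^2 - 2*x + 1) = (x - 3)*(x - 1)*(x - 1)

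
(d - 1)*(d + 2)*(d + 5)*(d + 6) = d^4 + 12*d^3 + 39*d^2 + 8*d - 60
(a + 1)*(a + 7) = a^2 + 8*a + 7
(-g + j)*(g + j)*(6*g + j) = -6*g^3 - g^2*j + 6*g*j^2 + j^3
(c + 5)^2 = c^2 + 10*c + 25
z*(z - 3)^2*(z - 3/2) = z^4 - 15*z^3/2 + 18*z^2 - 27*z/2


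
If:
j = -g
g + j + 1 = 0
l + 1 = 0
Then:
No Solution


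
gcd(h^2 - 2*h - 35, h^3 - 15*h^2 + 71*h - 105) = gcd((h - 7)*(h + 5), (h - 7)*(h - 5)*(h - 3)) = h - 7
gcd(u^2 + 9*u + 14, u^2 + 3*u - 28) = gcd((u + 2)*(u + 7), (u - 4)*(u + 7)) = u + 7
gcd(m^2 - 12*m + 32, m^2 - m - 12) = m - 4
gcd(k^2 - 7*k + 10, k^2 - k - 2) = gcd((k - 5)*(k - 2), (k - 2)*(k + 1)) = k - 2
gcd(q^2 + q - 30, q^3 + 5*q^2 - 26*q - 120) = q^2 + q - 30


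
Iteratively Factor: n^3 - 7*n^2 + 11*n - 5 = (n - 1)*(n^2 - 6*n + 5) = (n - 1)^2*(n - 5)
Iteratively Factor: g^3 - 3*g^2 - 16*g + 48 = (g - 4)*(g^2 + g - 12) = (g - 4)*(g + 4)*(g - 3)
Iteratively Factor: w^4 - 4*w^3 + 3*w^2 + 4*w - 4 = (w - 2)*(w^3 - 2*w^2 - w + 2) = (w - 2)^2*(w^2 - 1) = (w - 2)^2*(w + 1)*(w - 1)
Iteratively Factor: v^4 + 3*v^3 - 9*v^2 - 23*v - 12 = (v + 4)*(v^3 - v^2 - 5*v - 3) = (v + 1)*(v + 4)*(v^2 - 2*v - 3) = (v - 3)*(v + 1)*(v + 4)*(v + 1)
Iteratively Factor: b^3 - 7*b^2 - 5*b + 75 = (b - 5)*(b^2 - 2*b - 15) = (b - 5)^2*(b + 3)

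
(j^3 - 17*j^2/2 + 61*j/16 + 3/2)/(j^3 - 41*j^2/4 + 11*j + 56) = (16*j^2 - 8*j - 3)/(4*(4*j^2 - 9*j - 28))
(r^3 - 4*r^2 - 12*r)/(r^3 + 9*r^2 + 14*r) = (r - 6)/(r + 7)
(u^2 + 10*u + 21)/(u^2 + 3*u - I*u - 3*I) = (u + 7)/(u - I)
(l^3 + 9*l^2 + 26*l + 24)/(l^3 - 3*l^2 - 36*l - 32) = (l^2 + 5*l + 6)/(l^2 - 7*l - 8)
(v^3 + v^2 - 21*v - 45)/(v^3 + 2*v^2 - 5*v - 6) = (v^2 - 2*v - 15)/(v^2 - v - 2)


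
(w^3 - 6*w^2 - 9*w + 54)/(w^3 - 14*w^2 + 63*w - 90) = (w + 3)/(w - 5)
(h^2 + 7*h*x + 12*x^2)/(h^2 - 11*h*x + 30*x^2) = (h^2 + 7*h*x + 12*x^2)/(h^2 - 11*h*x + 30*x^2)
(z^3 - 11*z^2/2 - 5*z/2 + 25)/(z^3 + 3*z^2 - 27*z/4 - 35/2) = 2*(z - 5)/(2*z + 7)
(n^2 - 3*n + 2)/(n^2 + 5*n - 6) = (n - 2)/(n + 6)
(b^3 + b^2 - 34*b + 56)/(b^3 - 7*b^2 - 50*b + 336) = (b^2 - 6*b + 8)/(b^2 - 14*b + 48)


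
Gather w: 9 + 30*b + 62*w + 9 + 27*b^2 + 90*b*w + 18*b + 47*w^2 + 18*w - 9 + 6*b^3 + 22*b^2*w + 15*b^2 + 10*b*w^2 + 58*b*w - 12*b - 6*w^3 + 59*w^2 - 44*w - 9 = 6*b^3 + 42*b^2 + 36*b - 6*w^3 + w^2*(10*b + 106) + w*(22*b^2 + 148*b + 36)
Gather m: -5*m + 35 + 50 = 85 - 5*m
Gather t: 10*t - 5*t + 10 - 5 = 5*t + 5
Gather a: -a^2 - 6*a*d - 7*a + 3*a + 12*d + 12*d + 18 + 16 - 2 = -a^2 + a*(-6*d - 4) + 24*d + 32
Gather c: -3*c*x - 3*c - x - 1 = c*(-3*x - 3) - x - 1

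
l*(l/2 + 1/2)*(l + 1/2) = l^3/2 + 3*l^2/4 + l/4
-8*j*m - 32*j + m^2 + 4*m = (-8*j + m)*(m + 4)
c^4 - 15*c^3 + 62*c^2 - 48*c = c*(c - 8)*(c - 6)*(c - 1)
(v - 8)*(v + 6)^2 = v^3 + 4*v^2 - 60*v - 288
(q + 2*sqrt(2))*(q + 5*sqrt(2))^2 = q^3 + 12*sqrt(2)*q^2 + 90*q + 100*sqrt(2)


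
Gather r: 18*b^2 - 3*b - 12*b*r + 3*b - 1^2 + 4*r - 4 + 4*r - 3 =18*b^2 + r*(8 - 12*b) - 8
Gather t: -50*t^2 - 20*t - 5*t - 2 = -50*t^2 - 25*t - 2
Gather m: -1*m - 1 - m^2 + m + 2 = 1 - m^2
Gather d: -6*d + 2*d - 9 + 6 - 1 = -4*d - 4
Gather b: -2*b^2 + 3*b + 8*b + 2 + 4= -2*b^2 + 11*b + 6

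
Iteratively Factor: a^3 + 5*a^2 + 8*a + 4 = (a + 2)*(a^2 + 3*a + 2) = (a + 1)*(a + 2)*(a + 2)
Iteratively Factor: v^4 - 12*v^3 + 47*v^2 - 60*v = (v - 5)*(v^3 - 7*v^2 + 12*v) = (v - 5)*(v - 3)*(v^2 - 4*v) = v*(v - 5)*(v - 3)*(v - 4)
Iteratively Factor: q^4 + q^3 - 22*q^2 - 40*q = (q + 2)*(q^3 - q^2 - 20*q) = (q + 2)*(q + 4)*(q^2 - 5*q) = (q - 5)*(q + 2)*(q + 4)*(q)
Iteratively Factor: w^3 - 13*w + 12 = (w + 4)*(w^2 - 4*w + 3) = (w - 1)*(w + 4)*(w - 3)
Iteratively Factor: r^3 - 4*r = (r - 2)*(r^2 + 2*r) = r*(r - 2)*(r + 2)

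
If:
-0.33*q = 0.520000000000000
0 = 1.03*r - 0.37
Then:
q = -1.58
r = 0.36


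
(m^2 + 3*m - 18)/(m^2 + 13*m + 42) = (m - 3)/(m + 7)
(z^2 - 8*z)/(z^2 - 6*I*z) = (z - 8)/(z - 6*I)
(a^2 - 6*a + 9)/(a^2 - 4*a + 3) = (a - 3)/(a - 1)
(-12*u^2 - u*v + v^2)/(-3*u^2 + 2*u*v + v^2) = (4*u - v)/(u - v)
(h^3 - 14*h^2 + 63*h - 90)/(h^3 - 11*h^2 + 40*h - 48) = (h^2 - 11*h + 30)/(h^2 - 8*h + 16)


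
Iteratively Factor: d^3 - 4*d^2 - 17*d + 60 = (d - 5)*(d^2 + d - 12) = (d - 5)*(d + 4)*(d - 3)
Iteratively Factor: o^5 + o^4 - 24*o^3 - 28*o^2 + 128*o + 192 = (o - 4)*(o^4 + 5*o^3 - 4*o^2 - 44*o - 48) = (o - 4)*(o - 3)*(o^3 + 8*o^2 + 20*o + 16) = (o - 4)*(o - 3)*(o + 2)*(o^2 + 6*o + 8) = (o - 4)*(o - 3)*(o + 2)^2*(o + 4)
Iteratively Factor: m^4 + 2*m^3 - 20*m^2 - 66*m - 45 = (m + 3)*(m^3 - m^2 - 17*m - 15) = (m - 5)*(m + 3)*(m^2 + 4*m + 3) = (m - 5)*(m + 3)^2*(m + 1)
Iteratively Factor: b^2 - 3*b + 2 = (b - 1)*(b - 2)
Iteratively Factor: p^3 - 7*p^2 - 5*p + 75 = (p - 5)*(p^2 - 2*p - 15) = (p - 5)^2*(p + 3)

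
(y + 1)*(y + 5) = y^2 + 6*y + 5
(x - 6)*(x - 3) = x^2 - 9*x + 18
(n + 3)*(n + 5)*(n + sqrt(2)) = n^3 + sqrt(2)*n^2 + 8*n^2 + 8*sqrt(2)*n + 15*n + 15*sqrt(2)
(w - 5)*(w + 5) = w^2 - 25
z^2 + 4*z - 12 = (z - 2)*(z + 6)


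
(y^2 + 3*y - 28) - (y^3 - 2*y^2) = -y^3 + 3*y^2 + 3*y - 28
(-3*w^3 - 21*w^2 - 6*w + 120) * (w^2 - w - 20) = -3*w^5 - 18*w^4 + 75*w^3 + 546*w^2 - 2400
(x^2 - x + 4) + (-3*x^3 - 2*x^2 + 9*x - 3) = -3*x^3 - x^2 + 8*x + 1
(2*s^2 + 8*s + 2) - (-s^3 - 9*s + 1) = s^3 + 2*s^2 + 17*s + 1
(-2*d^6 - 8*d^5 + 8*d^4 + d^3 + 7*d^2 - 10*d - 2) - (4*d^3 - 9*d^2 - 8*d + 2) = -2*d^6 - 8*d^5 + 8*d^4 - 3*d^3 + 16*d^2 - 2*d - 4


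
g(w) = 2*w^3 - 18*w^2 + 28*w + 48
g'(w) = 6*w^2 - 36*w + 28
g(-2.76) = -208.45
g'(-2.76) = 173.07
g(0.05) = 49.36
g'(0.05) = 26.22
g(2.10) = 45.94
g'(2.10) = -21.14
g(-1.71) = -62.51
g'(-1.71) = 107.10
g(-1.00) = 0.00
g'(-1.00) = 70.00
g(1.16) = 59.38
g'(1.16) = -5.69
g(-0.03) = 47.14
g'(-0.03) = 29.09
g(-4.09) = -504.46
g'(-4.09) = 275.61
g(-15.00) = -11172.00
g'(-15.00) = 1918.00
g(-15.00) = -11172.00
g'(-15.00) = 1918.00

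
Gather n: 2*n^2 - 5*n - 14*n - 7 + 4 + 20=2*n^2 - 19*n + 17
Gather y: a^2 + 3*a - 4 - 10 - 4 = a^2 + 3*a - 18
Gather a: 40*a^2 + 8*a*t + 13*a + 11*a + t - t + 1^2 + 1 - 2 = 40*a^2 + a*(8*t + 24)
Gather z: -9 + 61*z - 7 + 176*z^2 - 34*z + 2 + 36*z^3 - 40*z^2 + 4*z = 36*z^3 + 136*z^2 + 31*z - 14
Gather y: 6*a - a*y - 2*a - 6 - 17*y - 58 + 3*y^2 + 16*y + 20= 4*a + 3*y^2 + y*(-a - 1) - 44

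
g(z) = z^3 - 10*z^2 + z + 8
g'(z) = 3*z^2 - 20*z + 1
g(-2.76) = -91.96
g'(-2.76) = 79.05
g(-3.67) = -179.79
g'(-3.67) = 114.81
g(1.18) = -3.10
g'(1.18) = -18.42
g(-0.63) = 3.15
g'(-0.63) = 14.79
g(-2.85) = -99.22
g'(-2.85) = 82.37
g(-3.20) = -130.37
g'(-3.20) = 95.72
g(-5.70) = -507.79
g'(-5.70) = 212.47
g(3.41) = -65.22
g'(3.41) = -32.32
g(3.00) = -52.00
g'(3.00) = -32.00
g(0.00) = 8.00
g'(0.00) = 1.00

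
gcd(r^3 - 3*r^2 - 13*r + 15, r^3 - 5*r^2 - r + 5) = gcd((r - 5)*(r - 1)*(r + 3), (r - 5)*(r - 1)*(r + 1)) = r^2 - 6*r + 5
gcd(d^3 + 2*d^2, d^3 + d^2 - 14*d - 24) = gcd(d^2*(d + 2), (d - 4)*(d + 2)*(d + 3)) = d + 2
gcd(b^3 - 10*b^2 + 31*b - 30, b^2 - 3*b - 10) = b - 5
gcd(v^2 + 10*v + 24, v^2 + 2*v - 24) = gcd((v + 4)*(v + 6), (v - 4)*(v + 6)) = v + 6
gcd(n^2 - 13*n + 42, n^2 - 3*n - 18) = n - 6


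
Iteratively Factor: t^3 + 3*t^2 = (t + 3)*(t^2) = t*(t + 3)*(t)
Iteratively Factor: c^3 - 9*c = (c + 3)*(c^2 - 3*c) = c*(c + 3)*(c - 3)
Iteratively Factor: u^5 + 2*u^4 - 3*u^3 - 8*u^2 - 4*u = (u + 1)*(u^4 + u^3 - 4*u^2 - 4*u) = (u + 1)^2*(u^3 - 4*u) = u*(u + 1)^2*(u^2 - 4) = u*(u + 1)^2*(u + 2)*(u - 2)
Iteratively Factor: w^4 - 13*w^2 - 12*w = (w + 1)*(w^3 - w^2 - 12*w) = (w - 4)*(w + 1)*(w^2 + 3*w) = w*(w - 4)*(w + 1)*(w + 3)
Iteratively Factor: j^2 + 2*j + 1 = (j + 1)*(j + 1)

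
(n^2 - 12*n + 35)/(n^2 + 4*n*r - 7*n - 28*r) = (n - 5)/(n + 4*r)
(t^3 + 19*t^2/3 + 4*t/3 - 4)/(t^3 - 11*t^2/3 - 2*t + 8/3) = (t + 6)/(t - 4)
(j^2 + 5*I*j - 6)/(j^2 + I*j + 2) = (j + 3*I)/(j - I)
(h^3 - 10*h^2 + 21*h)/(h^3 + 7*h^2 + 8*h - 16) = h*(h^2 - 10*h + 21)/(h^3 + 7*h^2 + 8*h - 16)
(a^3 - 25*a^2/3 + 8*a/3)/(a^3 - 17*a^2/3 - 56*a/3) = (3*a - 1)/(3*a + 7)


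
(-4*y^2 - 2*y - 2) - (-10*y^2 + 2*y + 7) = 6*y^2 - 4*y - 9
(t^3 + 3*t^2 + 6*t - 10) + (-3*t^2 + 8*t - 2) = t^3 + 14*t - 12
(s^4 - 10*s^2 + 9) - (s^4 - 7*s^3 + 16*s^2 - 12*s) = 7*s^3 - 26*s^2 + 12*s + 9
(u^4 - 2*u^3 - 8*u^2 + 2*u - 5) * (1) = u^4 - 2*u^3 - 8*u^2 + 2*u - 5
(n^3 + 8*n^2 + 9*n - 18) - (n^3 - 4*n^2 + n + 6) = 12*n^2 + 8*n - 24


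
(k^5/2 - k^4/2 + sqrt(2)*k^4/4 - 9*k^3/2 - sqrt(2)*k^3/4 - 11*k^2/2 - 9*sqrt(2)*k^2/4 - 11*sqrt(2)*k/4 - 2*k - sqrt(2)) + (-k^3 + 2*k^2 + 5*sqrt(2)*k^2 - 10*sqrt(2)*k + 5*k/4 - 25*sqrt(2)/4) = k^5/2 - k^4/2 + sqrt(2)*k^4/4 - 11*k^3/2 - sqrt(2)*k^3/4 - 7*k^2/2 + 11*sqrt(2)*k^2/4 - 51*sqrt(2)*k/4 - 3*k/4 - 29*sqrt(2)/4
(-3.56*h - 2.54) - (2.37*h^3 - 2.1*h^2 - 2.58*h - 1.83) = -2.37*h^3 + 2.1*h^2 - 0.98*h - 0.71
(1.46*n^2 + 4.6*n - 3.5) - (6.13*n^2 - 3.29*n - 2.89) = -4.67*n^2 + 7.89*n - 0.61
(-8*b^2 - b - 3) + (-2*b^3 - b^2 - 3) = -2*b^3 - 9*b^2 - b - 6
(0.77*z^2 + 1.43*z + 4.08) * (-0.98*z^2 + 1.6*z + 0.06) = -0.7546*z^4 - 0.1694*z^3 - 1.6642*z^2 + 6.6138*z + 0.2448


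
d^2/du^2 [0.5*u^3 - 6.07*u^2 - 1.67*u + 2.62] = 3.0*u - 12.14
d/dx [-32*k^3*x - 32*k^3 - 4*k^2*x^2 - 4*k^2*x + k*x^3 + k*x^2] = k*(-32*k^2 - 8*k*x - 4*k + 3*x^2 + 2*x)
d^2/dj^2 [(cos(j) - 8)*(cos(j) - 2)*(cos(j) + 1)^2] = -16*sin(j)^4 + 8*sin(j)^2 - 16*cos(j) + 18*cos(3*j) + 2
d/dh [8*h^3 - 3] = 24*h^2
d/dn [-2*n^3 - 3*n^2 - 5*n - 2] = -6*n^2 - 6*n - 5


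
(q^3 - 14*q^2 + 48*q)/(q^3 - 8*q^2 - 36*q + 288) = q/(q + 6)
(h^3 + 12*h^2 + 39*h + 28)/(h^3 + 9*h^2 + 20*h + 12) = (h^2 + 11*h + 28)/(h^2 + 8*h + 12)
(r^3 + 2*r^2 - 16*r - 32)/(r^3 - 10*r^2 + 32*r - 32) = (r^2 + 6*r + 8)/(r^2 - 6*r + 8)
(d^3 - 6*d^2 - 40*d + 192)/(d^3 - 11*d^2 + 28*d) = (d^2 - 2*d - 48)/(d*(d - 7))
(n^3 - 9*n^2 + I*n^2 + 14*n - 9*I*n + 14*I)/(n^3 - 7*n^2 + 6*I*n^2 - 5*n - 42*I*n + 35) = (n - 2)/(n + 5*I)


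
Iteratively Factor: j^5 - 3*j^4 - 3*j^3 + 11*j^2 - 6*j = (j - 1)*(j^4 - 2*j^3 - 5*j^2 + 6*j) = (j - 1)^2*(j^3 - j^2 - 6*j) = j*(j - 1)^2*(j^2 - j - 6) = j*(j - 1)^2*(j + 2)*(j - 3)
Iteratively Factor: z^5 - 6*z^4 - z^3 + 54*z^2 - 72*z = (z + 3)*(z^4 - 9*z^3 + 26*z^2 - 24*z) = (z - 2)*(z + 3)*(z^3 - 7*z^2 + 12*z) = (z - 4)*(z - 2)*(z + 3)*(z^2 - 3*z) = (z - 4)*(z - 3)*(z - 2)*(z + 3)*(z)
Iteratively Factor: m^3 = (m)*(m^2) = m^2*(m)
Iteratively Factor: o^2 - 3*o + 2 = (o - 1)*(o - 2)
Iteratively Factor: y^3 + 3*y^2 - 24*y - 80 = (y + 4)*(y^2 - y - 20) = (y - 5)*(y + 4)*(y + 4)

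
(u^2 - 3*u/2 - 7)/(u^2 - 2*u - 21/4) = 2*(u + 2)/(2*u + 3)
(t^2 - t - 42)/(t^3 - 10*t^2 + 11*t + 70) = (t + 6)/(t^2 - 3*t - 10)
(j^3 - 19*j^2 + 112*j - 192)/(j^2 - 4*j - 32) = (j^2 - 11*j + 24)/(j + 4)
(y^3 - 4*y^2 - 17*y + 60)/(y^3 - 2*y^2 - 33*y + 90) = (y + 4)/(y + 6)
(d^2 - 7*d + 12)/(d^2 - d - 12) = (d - 3)/(d + 3)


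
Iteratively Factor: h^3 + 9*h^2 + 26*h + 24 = (h + 2)*(h^2 + 7*h + 12) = (h + 2)*(h + 3)*(h + 4)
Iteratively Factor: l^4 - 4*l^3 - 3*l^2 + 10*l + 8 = (l - 2)*(l^3 - 2*l^2 - 7*l - 4) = (l - 4)*(l - 2)*(l^2 + 2*l + 1) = (l - 4)*(l - 2)*(l + 1)*(l + 1)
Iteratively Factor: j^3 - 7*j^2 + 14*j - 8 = (j - 2)*(j^2 - 5*j + 4) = (j - 2)*(j - 1)*(j - 4)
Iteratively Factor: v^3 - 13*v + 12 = (v - 3)*(v^2 + 3*v - 4) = (v - 3)*(v - 1)*(v + 4)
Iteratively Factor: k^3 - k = (k)*(k^2 - 1) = k*(k + 1)*(k - 1)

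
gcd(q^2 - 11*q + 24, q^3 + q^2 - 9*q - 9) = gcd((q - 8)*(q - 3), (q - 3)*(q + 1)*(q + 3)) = q - 3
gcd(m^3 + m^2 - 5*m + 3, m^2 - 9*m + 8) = m - 1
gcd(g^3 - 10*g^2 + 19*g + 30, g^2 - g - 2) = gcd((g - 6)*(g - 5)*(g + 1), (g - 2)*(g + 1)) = g + 1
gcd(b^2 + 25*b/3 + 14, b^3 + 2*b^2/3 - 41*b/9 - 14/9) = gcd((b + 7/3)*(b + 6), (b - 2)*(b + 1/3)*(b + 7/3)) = b + 7/3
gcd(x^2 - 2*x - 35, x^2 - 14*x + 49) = x - 7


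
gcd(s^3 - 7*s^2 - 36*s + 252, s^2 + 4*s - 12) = s + 6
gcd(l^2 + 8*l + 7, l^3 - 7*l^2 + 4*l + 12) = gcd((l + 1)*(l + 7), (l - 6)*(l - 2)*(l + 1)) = l + 1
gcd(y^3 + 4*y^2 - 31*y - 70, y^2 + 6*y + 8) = y + 2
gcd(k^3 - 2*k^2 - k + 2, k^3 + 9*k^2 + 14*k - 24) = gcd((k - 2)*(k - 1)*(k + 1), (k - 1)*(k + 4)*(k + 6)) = k - 1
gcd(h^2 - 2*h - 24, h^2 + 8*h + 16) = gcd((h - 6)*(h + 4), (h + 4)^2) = h + 4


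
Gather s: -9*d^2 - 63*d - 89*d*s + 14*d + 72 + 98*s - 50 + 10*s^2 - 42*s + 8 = -9*d^2 - 49*d + 10*s^2 + s*(56 - 89*d) + 30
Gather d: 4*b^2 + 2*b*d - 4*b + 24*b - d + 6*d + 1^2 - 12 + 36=4*b^2 + 20*b + d*(2*b + 5) + 25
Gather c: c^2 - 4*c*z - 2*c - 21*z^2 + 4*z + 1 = c^2 + c*(-4*z - 2) - 21*z^2 + 4*z + 1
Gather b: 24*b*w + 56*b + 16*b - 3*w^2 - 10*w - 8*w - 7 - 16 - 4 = b*(24*w + 72) - 3*w^2 - 18*w - 27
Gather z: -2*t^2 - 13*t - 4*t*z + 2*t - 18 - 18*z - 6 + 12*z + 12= -2*t^2 - 11*t + z*(-4*t - 6) - 12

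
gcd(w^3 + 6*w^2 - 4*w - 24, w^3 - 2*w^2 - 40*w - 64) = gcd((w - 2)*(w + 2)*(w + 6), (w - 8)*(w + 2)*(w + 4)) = w + 2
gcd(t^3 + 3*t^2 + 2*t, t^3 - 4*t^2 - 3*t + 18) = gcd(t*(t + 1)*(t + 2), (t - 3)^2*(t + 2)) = t + 2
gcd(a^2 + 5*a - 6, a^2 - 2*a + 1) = a - 1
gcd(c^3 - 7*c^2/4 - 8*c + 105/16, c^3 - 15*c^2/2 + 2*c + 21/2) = 1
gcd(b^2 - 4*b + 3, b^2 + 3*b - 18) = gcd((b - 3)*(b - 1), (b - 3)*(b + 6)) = b - 3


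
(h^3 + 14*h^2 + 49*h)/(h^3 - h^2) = (h^2 + 14*h + 49)/(h*(h - 1))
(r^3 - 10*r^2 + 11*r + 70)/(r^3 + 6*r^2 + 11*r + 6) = (r^2 - 12*r + 35)/(r^2 + 4*r + 3)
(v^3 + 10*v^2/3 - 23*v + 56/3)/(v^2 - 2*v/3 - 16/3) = (v^2 + 6*v - 7)/(v + 2)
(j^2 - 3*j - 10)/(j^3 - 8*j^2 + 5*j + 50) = 1/(j - 5)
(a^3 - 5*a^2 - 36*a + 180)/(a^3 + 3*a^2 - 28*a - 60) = (a - 6)/(a + 2)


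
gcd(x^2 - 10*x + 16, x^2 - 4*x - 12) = 1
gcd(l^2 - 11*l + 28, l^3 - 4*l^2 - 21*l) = l - 7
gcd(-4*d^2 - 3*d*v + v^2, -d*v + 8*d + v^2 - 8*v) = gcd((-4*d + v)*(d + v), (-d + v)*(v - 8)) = 1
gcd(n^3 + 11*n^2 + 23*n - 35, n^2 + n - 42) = n + 7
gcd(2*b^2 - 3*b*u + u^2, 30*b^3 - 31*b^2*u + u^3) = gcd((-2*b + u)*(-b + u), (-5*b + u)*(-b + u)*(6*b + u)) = -b + u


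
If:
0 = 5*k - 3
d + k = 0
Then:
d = -3/5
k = 3/5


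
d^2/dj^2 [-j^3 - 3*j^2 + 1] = -6*j - 6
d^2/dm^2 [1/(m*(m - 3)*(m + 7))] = 2*(6*m^4 + 32*m^3 - 15*m^2 - 252*m + 441)/(m^3*(m^6 + 12*m^5 - 15*m^4 - 440*m^3 + 315*m^2 + 5292*m - 9261))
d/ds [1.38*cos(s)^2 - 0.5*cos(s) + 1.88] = (0.5 - 2.76*cos(s))*sin(s)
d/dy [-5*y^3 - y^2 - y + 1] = -15*y^2 - 2*y - 1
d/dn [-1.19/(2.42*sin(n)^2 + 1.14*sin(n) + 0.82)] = (5.7596*sin(n) + 1.3566)*cos(n)/(2.42*sin(n)^2 + 1.14*sin(n) + 0.82)^2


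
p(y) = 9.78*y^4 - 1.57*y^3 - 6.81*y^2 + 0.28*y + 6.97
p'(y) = 39.12*y^3 - 4.71*y^2 - 13.62*y + 0.28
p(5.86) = 10991.48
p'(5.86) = 7630.85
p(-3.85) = 2143.28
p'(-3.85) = -2249.54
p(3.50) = 1324.82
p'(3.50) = 1572.18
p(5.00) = 5754.37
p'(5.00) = 4704.43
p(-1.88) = 114.98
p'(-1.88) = -250.70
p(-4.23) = 3133.89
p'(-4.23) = -2987.26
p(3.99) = 2278.68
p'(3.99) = 2355.90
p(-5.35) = 8063.21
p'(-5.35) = -6052.13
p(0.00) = 6.97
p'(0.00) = 0.28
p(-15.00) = 498881.77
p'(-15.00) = -132885.17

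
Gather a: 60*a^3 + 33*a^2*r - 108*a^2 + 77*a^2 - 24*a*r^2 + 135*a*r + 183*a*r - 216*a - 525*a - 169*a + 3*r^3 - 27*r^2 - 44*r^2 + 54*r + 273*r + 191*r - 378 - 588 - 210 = 60*a^3 + a^2*(33*r - 31) + a*(-24*r^2 + 318*r - 910) + 3*r^3 - 71*r^2 + 518*r - 1176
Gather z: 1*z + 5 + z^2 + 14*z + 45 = z^2 + 15*z + 50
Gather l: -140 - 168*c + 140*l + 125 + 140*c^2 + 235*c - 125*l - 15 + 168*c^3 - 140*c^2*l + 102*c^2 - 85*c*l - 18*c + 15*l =168*c^3 + 242*c^2 + 49*c + l*(-140*c^2 - 85*c + 30) - 30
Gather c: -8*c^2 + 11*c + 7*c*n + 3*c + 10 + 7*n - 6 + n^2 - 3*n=-8*c^2 + c*(7*n + 14) + n^2 + 4*n + 4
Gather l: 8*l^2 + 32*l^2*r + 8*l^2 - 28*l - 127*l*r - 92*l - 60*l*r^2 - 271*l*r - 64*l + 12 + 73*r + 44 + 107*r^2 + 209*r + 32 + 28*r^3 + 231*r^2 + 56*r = l^2*(32*r + 16) + l*(-60*r^2 - 398*r - 184) + 28*r^3 + 338*r^2 + 338*r + 88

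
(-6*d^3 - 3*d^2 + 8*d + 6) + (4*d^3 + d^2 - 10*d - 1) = -2*d^3 - 2*d^2 - 2*d + 5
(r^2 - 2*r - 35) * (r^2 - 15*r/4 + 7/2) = r^4 - 23*r^3/4 - 24*r^2 + 497*r/4 - 245/2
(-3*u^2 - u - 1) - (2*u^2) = -5*u^2 - u - 1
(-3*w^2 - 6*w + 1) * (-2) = 6*w^2 + 12*w - 2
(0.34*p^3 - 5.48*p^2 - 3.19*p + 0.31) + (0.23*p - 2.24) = 0.34*p^3 - 5.48*p^2 - 2.96*p - 1.93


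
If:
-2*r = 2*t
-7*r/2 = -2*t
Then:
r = 0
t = 0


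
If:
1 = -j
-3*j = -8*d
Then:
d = -3/8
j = -1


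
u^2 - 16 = (u - 4)*(u + 4)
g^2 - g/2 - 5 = (g - 5/2)*(g + 2)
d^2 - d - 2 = (d - 2)*(d + 1)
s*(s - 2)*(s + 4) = s^3 + 2*s^2 - 8*s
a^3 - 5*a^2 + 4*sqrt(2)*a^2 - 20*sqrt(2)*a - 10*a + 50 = (a - 5)*(a - sqrt(2))*(a + 5*sqrt(2))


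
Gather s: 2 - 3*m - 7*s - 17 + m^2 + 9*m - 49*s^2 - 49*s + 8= m^2 + 6*m - 49*s^2 - 56*s - 7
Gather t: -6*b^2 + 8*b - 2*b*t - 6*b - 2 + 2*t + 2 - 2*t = -6*b^2 - 2*b*t + 2*b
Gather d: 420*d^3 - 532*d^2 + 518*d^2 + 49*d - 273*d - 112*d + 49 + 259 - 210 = 420*d^3 - 14*d^2 - 336*d + 98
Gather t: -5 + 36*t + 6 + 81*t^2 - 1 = 81*t^2 + 36*t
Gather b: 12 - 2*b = 12 - 2*b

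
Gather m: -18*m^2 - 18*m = -18*m^2 - 18*m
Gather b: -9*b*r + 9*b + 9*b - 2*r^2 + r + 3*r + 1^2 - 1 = b*(18 - 9*r) - 2*r^2 + 4*r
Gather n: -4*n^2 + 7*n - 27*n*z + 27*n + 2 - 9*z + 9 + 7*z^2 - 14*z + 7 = -4*n^2 + n*(34 - 27*z) + 7*z^2 - 23*z + 18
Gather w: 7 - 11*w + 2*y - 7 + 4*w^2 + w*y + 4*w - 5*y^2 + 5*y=4*w^2 + w*(y - 7) - 5*y^2 + 7*y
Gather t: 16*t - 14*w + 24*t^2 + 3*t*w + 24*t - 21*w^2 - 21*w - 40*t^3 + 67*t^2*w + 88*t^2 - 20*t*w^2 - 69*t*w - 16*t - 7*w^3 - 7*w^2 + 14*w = -40*t^3 + t^2*(67*w + 112) + t*(-20*w^2 - 66*w + 24) - 7*w^3 - 28*w^2 - 21*w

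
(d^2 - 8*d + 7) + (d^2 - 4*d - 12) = 2*d^2 - 12*d - 5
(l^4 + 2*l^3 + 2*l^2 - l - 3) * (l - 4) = l^5 - 2*l^4 - 6*l^3 - 9*l^2 + l + 12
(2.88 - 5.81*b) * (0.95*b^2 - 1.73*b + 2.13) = -5.5195*b^3 + 12.7873*b^2 - 17.3577*b + 6.1344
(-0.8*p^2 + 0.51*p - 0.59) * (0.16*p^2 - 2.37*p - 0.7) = -0.128*p^4 + 1.9776*p^3 - 0.7431*p^2 + 1.0413*p + 0.413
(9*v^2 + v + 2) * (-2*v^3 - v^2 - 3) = -18*v^5 - 11*v^4 - 5*v^3 - 29*v^2 - 3*v - 6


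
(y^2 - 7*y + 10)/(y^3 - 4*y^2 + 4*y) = (y - 5)/(y*(y - 2))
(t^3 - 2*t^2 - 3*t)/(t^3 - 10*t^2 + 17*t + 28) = t*(t - 3)/(t^2 - 11*t + 28)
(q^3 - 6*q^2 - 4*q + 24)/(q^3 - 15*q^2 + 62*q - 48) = (q^2 - 4)/(q^2 - 9*q + 8)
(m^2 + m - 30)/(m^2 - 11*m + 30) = (m + 6)/(m - 6)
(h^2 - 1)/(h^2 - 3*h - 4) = (h - 1)/(h - 4)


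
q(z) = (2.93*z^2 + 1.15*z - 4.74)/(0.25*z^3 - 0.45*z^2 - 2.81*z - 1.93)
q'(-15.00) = -0.04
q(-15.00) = -0.70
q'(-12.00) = -0.07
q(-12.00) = -0.87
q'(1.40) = -1.36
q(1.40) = -0.43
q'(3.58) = -6.87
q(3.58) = -5.87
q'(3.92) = -15.10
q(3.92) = -9.33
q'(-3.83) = -1.02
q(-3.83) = -2.86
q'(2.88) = -2.63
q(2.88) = -2.94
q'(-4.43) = -0.65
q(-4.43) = -2.38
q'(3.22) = -3.88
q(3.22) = -4.02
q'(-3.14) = -2.19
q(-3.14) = -3.89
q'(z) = (5.86*z + 1.15)/(0.25*z^3 - 0.45*z^2 - 2.81*z - 1.93) + (-0.75*z^2 + 0.9*z + 2.81)*(2.93*z^2 + 1.15*z - 4.74)/(0.25*z^3 - 0.45*z^2 - 2.81*z - 1.93)^2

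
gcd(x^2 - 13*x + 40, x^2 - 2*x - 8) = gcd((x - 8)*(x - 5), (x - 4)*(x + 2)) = 1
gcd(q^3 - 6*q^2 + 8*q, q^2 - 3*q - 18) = 1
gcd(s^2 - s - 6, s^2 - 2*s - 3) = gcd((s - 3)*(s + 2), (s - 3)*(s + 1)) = s - 3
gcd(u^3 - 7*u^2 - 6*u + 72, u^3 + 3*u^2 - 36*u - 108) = u^2 - 3*u - 18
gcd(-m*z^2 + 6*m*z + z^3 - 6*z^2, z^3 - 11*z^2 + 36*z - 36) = z - 6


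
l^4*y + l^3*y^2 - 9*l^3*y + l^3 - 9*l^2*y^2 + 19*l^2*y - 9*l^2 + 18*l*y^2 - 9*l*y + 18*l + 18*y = (l - 6)*(l - 3)*(l + y)*(l*y + 1)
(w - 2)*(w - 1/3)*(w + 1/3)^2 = w^4 - 5*w^3/3 - 7*w^2/9 + 5*w/27 + 2/27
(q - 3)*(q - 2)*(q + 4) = q^3 - q^2 - 14*q + 24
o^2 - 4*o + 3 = (o - 3)*(o - 1)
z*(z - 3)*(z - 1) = z^3 - 4*z^2 + 3*z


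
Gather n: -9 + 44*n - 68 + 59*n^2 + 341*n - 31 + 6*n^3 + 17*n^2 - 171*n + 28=6*n^3 + 76*n^2 + 214*n - 80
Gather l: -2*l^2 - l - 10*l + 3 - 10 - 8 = -2*l^2 - 11*l - 15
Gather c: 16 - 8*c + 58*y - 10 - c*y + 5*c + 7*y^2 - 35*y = c*(-y - 3) + 7*y^2 + 23*y + 6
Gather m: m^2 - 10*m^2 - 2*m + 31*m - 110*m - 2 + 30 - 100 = -9*m^2 - 81*m - 72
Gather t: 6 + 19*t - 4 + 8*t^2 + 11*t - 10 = 8*t^2 + 30*t - 8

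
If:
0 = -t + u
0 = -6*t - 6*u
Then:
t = 0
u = 0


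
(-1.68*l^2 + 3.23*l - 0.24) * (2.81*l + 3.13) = -4.7208*l^3 + 3.8179*l^2 + 9.4355*l - 0.7512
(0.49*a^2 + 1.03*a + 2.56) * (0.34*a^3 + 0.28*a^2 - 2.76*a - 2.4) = 0.1666*a^5 + 0.4874*a^4 - 0.1936*a^3 - 3.302*a^2 - 9.5376*a - 6.144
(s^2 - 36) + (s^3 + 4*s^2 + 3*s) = s^3 + 5*s^2 + 3*s - 36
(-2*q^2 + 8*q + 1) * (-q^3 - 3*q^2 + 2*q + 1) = 2*q^5 - 2*q^4 - 29*q^3 + 11*q^2 + 10*q + 1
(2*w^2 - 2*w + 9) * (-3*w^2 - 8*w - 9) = -6*w^4 - 10*w^3 - 29*w^2 - 54*w - 81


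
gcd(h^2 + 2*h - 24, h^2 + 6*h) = h + 6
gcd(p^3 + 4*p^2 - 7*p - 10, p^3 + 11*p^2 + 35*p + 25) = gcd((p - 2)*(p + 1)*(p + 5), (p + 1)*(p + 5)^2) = p^2 + 6*p + 5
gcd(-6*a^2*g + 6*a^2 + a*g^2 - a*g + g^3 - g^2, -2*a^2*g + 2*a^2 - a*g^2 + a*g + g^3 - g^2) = 2*a*g - 2*a - g^2 + g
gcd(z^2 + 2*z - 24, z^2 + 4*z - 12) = z + 6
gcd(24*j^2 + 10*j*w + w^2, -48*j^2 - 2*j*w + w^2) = 6*j + w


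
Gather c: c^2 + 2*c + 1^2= c^2 + 2*c + 1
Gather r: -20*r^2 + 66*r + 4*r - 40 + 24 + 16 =-20*r^2 + 70*r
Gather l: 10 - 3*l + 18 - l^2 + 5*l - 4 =-l^2 + 2*l + 24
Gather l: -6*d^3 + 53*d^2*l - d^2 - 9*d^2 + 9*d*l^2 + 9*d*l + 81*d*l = -6*d^3 - 10*d^2 + 9*d*l^2 + l*(53*d^2 + 90*d)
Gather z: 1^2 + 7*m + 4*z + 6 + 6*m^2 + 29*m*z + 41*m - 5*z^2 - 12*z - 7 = 6*m^2 + 48*m - 5*z^2 + z*(29*m - 8)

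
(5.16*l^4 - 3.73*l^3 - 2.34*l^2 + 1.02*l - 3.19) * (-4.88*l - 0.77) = -25.1808*l^5 + 14.2292*l^4 + 14.2913*l^3 - 3.1758*l^2 + 14.7818*l + 2.4563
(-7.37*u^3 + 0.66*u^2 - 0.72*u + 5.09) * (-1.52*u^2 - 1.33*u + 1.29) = 11.2024*u^5 + 8.7989*u^4 - 9.2907*u^3 - 5.9278*u^2 - 7.6985*u + 6.5661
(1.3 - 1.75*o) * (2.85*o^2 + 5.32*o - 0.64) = -4.9875*o^3 - 5.605*o^2 + 8.036*o - 0.832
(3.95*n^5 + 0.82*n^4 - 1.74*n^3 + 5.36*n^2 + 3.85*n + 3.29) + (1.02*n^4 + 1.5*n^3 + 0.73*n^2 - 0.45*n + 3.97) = 3.95*n^5 + 1.84*n^4 - 0.24*n^3 + 6.09*n^2 + 3.4*n + 7.26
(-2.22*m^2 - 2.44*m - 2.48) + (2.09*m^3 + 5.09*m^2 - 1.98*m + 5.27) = 2.09*m^3 + 2.87*m^2 - 4.42*m + 2.79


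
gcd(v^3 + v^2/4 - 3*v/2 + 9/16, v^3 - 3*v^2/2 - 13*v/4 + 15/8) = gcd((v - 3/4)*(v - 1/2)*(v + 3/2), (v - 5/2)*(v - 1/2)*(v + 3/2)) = v^2 + v - 3/4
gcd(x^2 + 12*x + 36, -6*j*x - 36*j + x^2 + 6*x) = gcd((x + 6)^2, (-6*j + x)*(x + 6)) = x + 6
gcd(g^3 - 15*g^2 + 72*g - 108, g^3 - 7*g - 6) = g - 3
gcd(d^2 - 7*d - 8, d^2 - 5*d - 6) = d + 1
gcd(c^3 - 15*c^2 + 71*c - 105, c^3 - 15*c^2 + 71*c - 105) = c^3 - 15*c^2 + 71*c - 105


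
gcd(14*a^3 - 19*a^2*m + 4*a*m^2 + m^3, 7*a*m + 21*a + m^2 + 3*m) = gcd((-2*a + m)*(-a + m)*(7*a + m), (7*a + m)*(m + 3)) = 7*a + m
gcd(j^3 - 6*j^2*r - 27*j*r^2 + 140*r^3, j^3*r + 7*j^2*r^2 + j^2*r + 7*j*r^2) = 1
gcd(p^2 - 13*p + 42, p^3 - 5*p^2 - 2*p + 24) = 1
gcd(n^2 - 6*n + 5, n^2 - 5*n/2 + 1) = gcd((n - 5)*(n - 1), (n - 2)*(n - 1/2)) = 1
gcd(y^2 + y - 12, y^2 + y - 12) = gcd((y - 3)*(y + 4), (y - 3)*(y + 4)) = y^2 + y - 12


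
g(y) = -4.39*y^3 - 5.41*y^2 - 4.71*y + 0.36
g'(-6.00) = -413.91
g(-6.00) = 782.10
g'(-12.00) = -1771.35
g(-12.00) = 6863.76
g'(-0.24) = -2.87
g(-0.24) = 1.24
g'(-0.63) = -3.12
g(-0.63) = 2.28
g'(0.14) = -6.48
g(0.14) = -0.42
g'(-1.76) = -26.46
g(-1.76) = 15.82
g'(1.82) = -68.03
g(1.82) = -52.60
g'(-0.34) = -2.55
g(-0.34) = 1.51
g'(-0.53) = -2.67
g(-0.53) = 1.99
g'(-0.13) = -3.53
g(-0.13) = 0.89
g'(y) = -13.17*y^2 - 10.82*y - 4.71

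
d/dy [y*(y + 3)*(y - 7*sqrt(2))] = 3*y^2 - 14*sqrt(2)*y + 6*y - 21*sqrt(2)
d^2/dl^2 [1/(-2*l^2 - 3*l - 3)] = 2*(4*l^2 + 6*l - (4*l + 3)^2 + 6)/(2*l^2 + 3*l + 3)^3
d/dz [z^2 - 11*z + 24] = 2*z - 11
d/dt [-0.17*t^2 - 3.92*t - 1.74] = -0.34*t - 3.92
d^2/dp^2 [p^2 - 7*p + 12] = 2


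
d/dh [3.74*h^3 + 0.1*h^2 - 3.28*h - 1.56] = 11.22*h^2 + 0.2*h - 3.28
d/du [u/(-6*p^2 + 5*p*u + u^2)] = (-6*p^2 + 5*p*u + u^2 - u*(5*p + 2*u))/(-6*p^2 + 5*p*u + u^2)^2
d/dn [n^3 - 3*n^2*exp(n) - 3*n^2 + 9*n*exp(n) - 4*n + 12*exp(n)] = -3*n^2*exp(n) + 3*n^2 + 3*n*exp(n) - 6*n + 21*exp(n) - 4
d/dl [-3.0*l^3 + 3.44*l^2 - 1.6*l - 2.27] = -9.0*l^2 + 6.88*l - 1.6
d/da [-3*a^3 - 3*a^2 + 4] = 3*a*(-3*a - 2)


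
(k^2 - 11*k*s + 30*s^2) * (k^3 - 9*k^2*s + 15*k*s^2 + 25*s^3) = k^5 - 20*k^4*s + 144*k^3*s^2 - 410*k^2*s^3 + 175*k*s^4 + 750*s^5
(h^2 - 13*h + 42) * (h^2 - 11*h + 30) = h^4 - 24*h^3 + 215*h^2 - 852*h + 1260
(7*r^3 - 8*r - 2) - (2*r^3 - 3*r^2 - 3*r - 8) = 5*r^3 + 3*r^2 - 5*r + 6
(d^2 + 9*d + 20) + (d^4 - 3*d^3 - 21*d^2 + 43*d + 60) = d^4 - 3*d^3 - 20*d^2 + 52*d + 80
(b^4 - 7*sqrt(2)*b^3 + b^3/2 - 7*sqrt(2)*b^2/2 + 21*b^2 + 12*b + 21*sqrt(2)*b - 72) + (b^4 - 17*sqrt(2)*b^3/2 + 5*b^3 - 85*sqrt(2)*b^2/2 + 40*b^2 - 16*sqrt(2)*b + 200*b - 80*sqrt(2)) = 2*b^4 - 31*sqrt(2)*b^3/2 + 11*b^3/2 - 46*sqrt(2)*b^2 + 61*b^2 + 5*sqrt(2)*b + 212*b - 80*sqrt(2) - 72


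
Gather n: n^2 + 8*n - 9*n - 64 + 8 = n^2 - n - 56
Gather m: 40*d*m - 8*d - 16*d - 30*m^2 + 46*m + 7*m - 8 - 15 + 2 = -24*d - 30*m^2 + m*(40*d + 53) - 21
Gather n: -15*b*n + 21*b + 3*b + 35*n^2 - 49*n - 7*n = 24*b + 35*n^2 + n*(-15*b - 56)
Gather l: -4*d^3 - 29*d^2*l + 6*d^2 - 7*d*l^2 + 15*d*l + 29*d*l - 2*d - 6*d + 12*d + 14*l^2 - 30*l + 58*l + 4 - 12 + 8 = -4*d^3 + 6*d^2 + 4*d + l^2*(14 - 7*d) + l*(-29*d^2 + 44*d + 28)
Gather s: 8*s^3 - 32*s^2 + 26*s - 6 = 8*s^3 - 32*s^2 + 26*s - 6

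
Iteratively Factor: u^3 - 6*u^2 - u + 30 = (u - 5)*(u^2 - u - 6) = (u - 5)*(u - 3)*(u + 2)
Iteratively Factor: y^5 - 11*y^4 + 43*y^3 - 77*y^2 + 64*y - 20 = (y - 1)*(y^4 - 10*y^3 + 33*y^2 - 44*y + 20) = (y - 2)*(y - 1)*(y^3 - 8*y^2 + 17*y - 10) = (y - 5)*(y - 2)*(y - 1)*(y^2 - 3*y + 2) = (y - 5)*(y - 2)*(y - 1)^2*(y - 2)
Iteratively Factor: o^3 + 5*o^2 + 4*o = (o)*(o^2 + 5*o + 4) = o*(o + 4)*(o + 1)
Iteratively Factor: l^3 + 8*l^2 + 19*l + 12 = (l + 4)*(l^2 + 4*l + 3) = (l + 3)*(l + 4)*(l + 1)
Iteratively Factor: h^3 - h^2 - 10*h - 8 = (h + 1)*(h^2 - 2*h - 8) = (h + 1)*(h + 2)*(h - 4)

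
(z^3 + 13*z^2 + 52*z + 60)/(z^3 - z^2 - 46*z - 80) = (z + 6)/(z - 8)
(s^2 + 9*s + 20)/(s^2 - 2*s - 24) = (s + 5)/(s - 6)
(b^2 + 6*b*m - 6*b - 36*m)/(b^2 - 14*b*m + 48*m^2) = (b^2 + 6*b*m - 6*b - 36*m)/(b^2 - 14*b*m + 48*m^2)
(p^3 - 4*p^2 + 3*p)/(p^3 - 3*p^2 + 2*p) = (p - 3)/(p - 2)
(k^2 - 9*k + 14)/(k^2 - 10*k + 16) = (k - 7)/(k - 8)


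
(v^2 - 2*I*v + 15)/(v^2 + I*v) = (v^2 - 2*I*v + 15)/(v*(v + I))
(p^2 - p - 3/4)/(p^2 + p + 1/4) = (2*p - 3)/(2*p + 1)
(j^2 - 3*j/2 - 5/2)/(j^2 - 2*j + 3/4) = 2*(2*j^2 - 3*j - 5)/(4*j^2 - 8*j + 3)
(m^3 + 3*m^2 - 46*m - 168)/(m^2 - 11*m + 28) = (m^2 + 10*m + 24)/(m - 4)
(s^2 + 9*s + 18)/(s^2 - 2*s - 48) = (s + 3)/(s - 8)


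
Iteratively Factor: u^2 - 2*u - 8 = (u + 2)*(u - 4)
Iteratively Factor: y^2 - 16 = (y + 4)*(y - 4)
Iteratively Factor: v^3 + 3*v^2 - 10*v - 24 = (v + 2)*(v^2 + v - 12) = (v + 2)*(v + 4)*(v - 3)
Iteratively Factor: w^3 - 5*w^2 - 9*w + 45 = (w + 3)*(w^2 - 8*w + 15) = (w - 5)*(w + 3)*(w - 3)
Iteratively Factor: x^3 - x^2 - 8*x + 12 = (x - 2)*(x^2 + x - 6) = (x - 2)*(x + 3)*(x - 2)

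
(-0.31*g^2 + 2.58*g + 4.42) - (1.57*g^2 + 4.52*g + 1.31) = -1.88*g^2 - 1.94*g + 3.11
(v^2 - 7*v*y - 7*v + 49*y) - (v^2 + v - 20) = -7*v*y - 8*v + 49*y + 20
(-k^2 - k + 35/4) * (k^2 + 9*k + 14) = -k^4 - 10*k^3 - 57*k^2/4 + 259*k/4 + 245/2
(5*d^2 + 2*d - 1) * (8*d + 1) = 40*d^3 + 21*d^2 - 6*d - 1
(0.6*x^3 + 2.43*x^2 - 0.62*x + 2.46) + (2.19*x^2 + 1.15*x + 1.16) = 0.6*x^3 + 4.62*x^2 + 0.53*x + 3.62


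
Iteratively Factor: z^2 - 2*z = (z - 2)*(z)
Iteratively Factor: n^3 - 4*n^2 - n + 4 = (n - 1)*(n^2 - 3*n - 4) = (n - 4)*(n - 1)*(n + 1)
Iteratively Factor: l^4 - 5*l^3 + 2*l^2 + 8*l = (l - 4)*(l^3 - l^2 - 2*l) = (l - 4)*(l - 2)*(l^2 + l) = l*(l - 4)*(l - 2)*(l + 1)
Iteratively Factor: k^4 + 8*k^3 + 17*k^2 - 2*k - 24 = (k + 4)*(k^3 + 4*k^2 + k - 6) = (k + 3)*(k + 4)*(k^2 + k - 2) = (k + 2)*(k + 3)*(k + 4)*(k - 1)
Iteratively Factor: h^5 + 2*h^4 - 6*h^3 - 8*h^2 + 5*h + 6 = (h + 3)*(h^4 - h^3 - 3*h^2 + h + 2) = (h - 2)*(h + 3)*(h^3 + h^2 - h - 1) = (h - 2)*(h - 1)*(h + 3)*(h^2 + 2*h + 1) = (h - 2)*(h - 1)*(h + 1)*(h + 3)*(h + 1)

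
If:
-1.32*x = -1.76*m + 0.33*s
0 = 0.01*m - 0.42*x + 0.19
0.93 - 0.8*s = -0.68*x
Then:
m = 0.64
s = 1.56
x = 0.47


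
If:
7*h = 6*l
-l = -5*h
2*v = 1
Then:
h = 0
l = 0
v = 1/2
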